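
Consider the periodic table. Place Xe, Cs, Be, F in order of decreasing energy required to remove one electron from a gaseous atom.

Be is in period 2, group 2; F is in period 2, group 17; Xe is in period 5, group 18; Cs is in period 6, group 1.
Across a period the outer electron is held more tightly (higher IE₁); down a group it sits in a higher shell, more shielded, and comes off more easily.
Here both period and group differ, so the two effects have to be weighed against each other.
Be > Cs: both effects reinforce here, so Be is clearly the higher of the two.
Xe > Be: the two effects oppose for this pair; the across-period effect wins (1170 vs 900 kJ/mol).
F > Xe: the two effects oppose for this pair; the down-group effect wins (1681 vs 1170 kJ/mol).
Approximate values (kJ/mol): Be 900, F 1681, Xe 1170, Cs 376.
So from highest to lowest: F > Xe > Be > Cs.

F > Xe > Be > Cs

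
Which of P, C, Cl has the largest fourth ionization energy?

The fourth ionization energy removes an electron from the +3 ion. For each element: P³⁺ still has 2 valence electrons; C³⁺ still has 1 valence electron; Cl³⁺ still has 4 valence electrons.
All are still removing valence electrons, so compare the +3 ions as you would atoms: IE_4 generally rises across a period (higher Z_eff) and falls down a group (larger shell), subject to the usual subshell exceptions.
Valence configurations: P³⁺ [Ne]3s², C³⁺ [He]2s¹, Cl³⁺ [Ne]3s²3p².
Tabulated IE_4 (kJ/mol): P 4964, C 6223, Cl 5159.
So the fourth ionization energies run P < Cl < C.

C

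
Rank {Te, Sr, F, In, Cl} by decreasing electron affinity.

Cl > F > Te > In > Sr

F is in period 2, group 17; Cl is in period 3, group 17; Sr is in period 5, group 2; In is in period 5, group 13; Te is in period 5, group 16.
Atoms with high Z_eff and room in the valence shell (especially the halogens) have the most exothermic electron affinities.
Here both period and group differ, so the two effects have to be weighed against each other.
In > Sr: both are in period 5; the period trend gives In the larger value.
Te > In: both are in period 5; the period trend gives Te the larger value.
F > Te: relative to Te, both the across-period and down-group shifts push F's electron affinity up.
Cl > F: this pair runs against the simple trend — see the exception note.
Note the exception: Cl has a higher electron affinity than F, contrary to the simple trend — F's small 2p subshell makes the incoming electron feel strong e⁻–e⁻ repulsion, so Cl actually releases more energy on gaining an electron.
Approximate values (kJ/mol): F 328, Cl 349, Sr 5, In 29, Te 190.
So from highest to lowest: Cl > F > Te > In > Sr.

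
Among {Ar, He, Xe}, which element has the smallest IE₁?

Across a period the outer electron is held more tightly (higher IE₁); down a group it sits in a higher shell, more shielded, and comes off more easily.
All are in group 18, so first ionization energy increases up the group.
The smallest IE₁ among these belongs to Xe.

Xe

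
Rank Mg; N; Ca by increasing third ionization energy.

N < Ca < Mg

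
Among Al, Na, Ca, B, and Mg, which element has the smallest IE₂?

The second ionization energy removes an electron from the +1 ion. For each element: Al⁺ still has 2 valence electrons; Na⁺ is the bare [Ne] core; Ca⁺ still has 1 valence electron; B⁺ still has 2 valence electrons; Mg⁺ still has 1 valence electron.
Core electrons are held far more tightly than valence electrons, so Na tops the IE_2 order.
Valence configurations: Al⁺ [Ne]3s², Ca⁺ [Ar]4s¹, B⁺ [He]2s², Mg⁺ [Ne]3s¹.
Tabulated IE_2 (kJ/mol): Al 1817, Na 4562, Ca 1145, B 2427, Mg 1451.
Putting it together, IE_2: Ca < Mg < Al < B < Na.

Ca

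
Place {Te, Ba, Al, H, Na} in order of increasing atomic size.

H < Al < Te < Na < Ba

H is in period 1, group 1; Na is in period 3, group 1; Al is in period 3, group 13; Te is in period 5, group 16; Ba is in period 6, group 2.
Radius decreases left→right (rising Z_eff, same n) and increases top→bottom (higher n).
These span different periods and groups, so the two trends combine.
Al > H: the two effects oppose for this pair; the down-group effect wins (126 vs 32 pm).
Te > Al: the two effects oppose for this pair; the down-group effect wins (136 vs 126 pm).
Na > Te: period and group pull opposite ways; the across-period shift dominates (155 vs 136 pm).
Ba > Na: the two effects oppose for this pair; the down-group effect wins (196 vs 155 pm).
Approximate values (pm): H 32, Na 155, Al 126, Te 136, Ba 196.
So from smallest to largest: H < Al < Te < Na < Ba.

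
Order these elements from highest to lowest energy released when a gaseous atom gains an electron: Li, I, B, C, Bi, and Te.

I > Te > C > Bi > Li > B

Li is in period 2, group 1; B is in period 2, group 13; C is in period 2, group 14; Te is in period 5, group 16; I is in period 5, group 17; Bi is in period 6, group 15.
Electron affinity generally becomes more exothermic across a period toward the halogens and less exothermic down a group.
These span different periods and groups, so the two trends combine.
Li > B: this pair runs against the simple trend — see the exception note.
Bi > Li: period and group pull opposite ways; the across-period shift dominates (91 vs 60 kJ/mol).
C > Bi: the two effects oppose for this pair; the down-group effect wins (122 vs 91 kJ/mol).
Te > C: period and group pull opposite ways; the across-period shift dominates (190 vs 122 kJ/mol).
I > Te: both are in period 5; the period trend gives I the larger value.
Note the exception: Li has a higher electron affinity than B, contrary to the simple trend — B's ns²np¹ configuration gives only a small electron affinity — the sparsely filled np subshell binds an added electron weakly.
For reference (kJ/mol): Li 60, B 27, C 122, Te 190, I 295, Bi 91.
So from highest to lowest: I > Te > C > Bi > Li > B.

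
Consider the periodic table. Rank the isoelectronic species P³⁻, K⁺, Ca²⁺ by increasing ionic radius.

Ca²⁺, K⁺, P³⁻

All of these have 18 electrons, so size is governed by nuclear charge alone: the more protons, the stronger the pull on the same electron cloud, and the smaller the ion.
Nuclear charges: Ca²⁺ (Z=20), K⁺ (Z=19), P³⁻ (Z=15).
Smallest to largest: Ca²⁺ < K⁺ < P³⁻.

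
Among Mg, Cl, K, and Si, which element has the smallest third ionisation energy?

IE_3 is the cost of taking one more electron from the +2 cation: Mg²⁺ is the bare [Ne] core; Cl²⁺ still has 5 valence electrons; K²⁺ is already 1 electron into the core; Si²⁺ still has 2 valence electrons.
Core electrons are held far more tightly than valence electrons, so K and Mg top the IE_3 order.
Valence configurations: Cl²⁺ [Ne]3s²3p³, Si²⁺ [Ne]3s².
The numbers (kJ/mol): Mg 7733, Cl 3822, K 4420, Si 3232.
Putting it together, IE_3: Si < Cl < K < Mg.

Si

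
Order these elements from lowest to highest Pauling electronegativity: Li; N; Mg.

Li < Mg < N

Li is in period 2, group 1; N is in period 2, group 15; Mg is in period 3, group 2.
EN rises left→right (higher Z_eff, smaller atoms) and falls top→bottom (larger, more shielded atoms).
These span different periods and groups, so the two trends combine.
Mg > Li: period and group pull opposite ways; the across-period shift dominates (1.31 vs 0.98).
N > Mg: relative to Mg, both the across-period and down-group shifts push N's electronegativity up.
Approximate values (Pauling): Li 0.98, N 3.04, Mg 1.31.
So from lowest to highest: Li < Mg < N.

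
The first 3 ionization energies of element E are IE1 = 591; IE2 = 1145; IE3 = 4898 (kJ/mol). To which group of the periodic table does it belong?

Group 2

Look for the largest jump between consecutive ionization energies: IE3/IE2 ≈ 4.3, far larger than any earlier ratio.
That jump marks the point where a core electron is being removed. So the atom has 2 valence electrons.
A main-group element with 2 valence electrons is in group 2.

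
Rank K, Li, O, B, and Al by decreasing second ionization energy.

The second ionization energy removes an electron from the +1 ion. For each element: K⁺ is the bare [Ar] core; Li⁺ is the bare [He] core; O⁺ still has 5 valence electrons; B⁺ still has 2 valence electrons; Al⁺ still has 2 valence electrons.
Usually core removal costs more than valence removal, but here the competition is close: a tightly held n=2 valence electron can cost more to remove than an n=3 core electron, so the actual values have to decide it.
Valence configurations: O⁺ [He]2s²2p³, B⁺ [He]2s², Al⁺ [Ne]3s².
Approximate IE_2 values (kJ/mol): K 3052, Li 7298, O 3388, B 2427, Al 1817.
Putting it together, IE_2: Al < B < K < O < Li.

Li > O > K > B > Al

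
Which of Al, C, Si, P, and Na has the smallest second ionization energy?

After 1 electron has been removed, what remains? Al⁺ still has 2 valence electrons; C⁺ still has 3 valence electrons; Si⁺ still has 3 valence electrons; P⁺ still has 4 valence electrons; Na⁺ is the bare [Ne] core.
Breaking into a closed-shell core is much more expensive than removing a leftover valence electron — Na has the largest IE_2 here.
Valence configurations: Al⁺ [Ne]3s², C⁺ [He]2s²2p¹, Si⁺ [Ne]3s²3p¹, P⁺ [Ne]3s²3p².
Si⁺ loses a lone 3p electron whereas Al⁺ must break into a filled 3s² pair, so IE_2(Al) > IE_2(Si) even though Si has the higher nuclear charge.
Tabulated IE_2 (kJ/mol): Al 1817, C 2353, Si 1577, P 1907, Na 4562.
So the second ionization energies run Si < Al < P < C < Na.

Si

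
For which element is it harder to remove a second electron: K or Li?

IE_2 is the cost of taking one more electron from the +1 cation: K⁺ is the bare [Ar] core; Li⁺ is the bare [He] core.
All of these are removing an electron from a noble-gas core or deeper; the smaller core (lower principal quantum number) is held far more tightly, and within a period the higher nuclear charge binds the same core more tightly.
Approximate IE_2 values (kJ/mol): K 3052, Li 7298.
Putting it together, IE_2: K < Li.

Li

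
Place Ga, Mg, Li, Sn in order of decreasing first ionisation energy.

Mg, Sn, Ga, Li

Li is in period 2, group 1; Mg is in period 3, group 2; Ga is in period 4, group 13; Sn is in period 5, group 14.
IE₁ increases left→right with effective nuclear charge and decreases top→bottom as the valence shell moves farther out.
A diagonal step moves right (one effect) and down (the opposite effect) at once.
Ga > Li: period and group pull opposite ways; the across-period shift dominates (579 vs 520 kJ/mol).
Sn > Ga: period and group pull opposite ways; the across-period shift dominates (709 vs 579 kJ/mol).
Mg > Sn: the two effects oppose for this pair; the down-group effect wins (738 vs 709 kJ/mol).
For reference (kJ/mol): Li 520, Mg 738, Ga 579, Sn 709.
So from highest to lowest: Mg > Sn > Ga > Li.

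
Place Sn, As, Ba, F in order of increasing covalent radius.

F < As < Sn < Ba

F is in period 2, group 17; As is in period 4, group 15; Sn is in period 5, group 14; Ba is in period 6, group 2.
Atomic radius shrinks across a period as nuclear charge pulls the same shell inward, and grows down a group as new shells are added.
Here both period and group differ, so the two effects have to be weighed against each other.
As > F: relative to F, both the across-period and down-group shifts push As's atomic radius up.
Sn > As: both effects reinforce here, so Sn is clearly the larger of the two.
Ba > Sn: relative to Sn, both the across-period and down-group shifts push Ba's atomic radius up.
Tabulated atomic radius (pm): F 64, As 121, Sn 140, Ba 196.
So from smallest to largest: F < As < Sn < Ba.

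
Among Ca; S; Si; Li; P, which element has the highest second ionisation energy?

Li

The second ionization energy removes an electron from the +1 ion. For each element: Ca⁺ still has 1 valence electron; S⁺ still has 5 valence electrons; Si⁺ still has 3 valence electrons; Li⁺ is the bare [He] core; P⁺ still has 4 valence electrons.
Breaking into a closed-shell core is much more expensive than removing a leftover valence electron — Li has the largest IE_2 here.
Valence configurations: Ca⁺ [Ar]4s¹, S⁺ [Ne]3s²3p³, Si⁺ [Ne]3s²3p¹, P⁺ [Ne]3s²3p².
The numbers (kJ/mol): Ca 1145, S 2252, Si 1577, Li 7298, P 1907.
Putting it together, IE_2: Ca < Si < P < S < Li.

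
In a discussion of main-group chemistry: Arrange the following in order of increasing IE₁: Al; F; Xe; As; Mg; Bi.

Al < Bi < Mg < As < Xe < F

F is in period 2, group 17; Mg is in period 3, group 2; Al is in period 3, group 13; As is in period 4, group 15; Xe is in period 5, group 18; Bi is in period 6, group 15.
First ionization energy rises across a period (greater Z_eff holds electrons more tightly) and falls down a group (valence electrons are farther from the nucleus).
Neither a single period nor a single group — weigh both effects.
Bi > Al: period and group pull opposite ways; the across-period shift dominates (703 vs 578 kJ/mol).
Mg > Bi: period and group pull opposite ways; the down-group shift dominates (738 vs 703 kJ/mol).
As > Mg: period and group pull opposite ways; the across-period shift dominates (947 vs 738 kJ/mol).
Xe > As: the two effects oppose for this pair; the across-period effect wins (1170 vs 947 kJ/mol).
F > Xe: period and group pull opposite ways; the down-group shift dominates (1681 vs 1170 kJ/mol).
Note the exception: Mg has a higher first ionization energy than Al, contrary to the simple trend — Al's single 3p electron is easier to remove than one from Mg's filled 3s².
Approximate values (kJ/mol): F 1681, Mg 738, Al 578, As 947, Xe 1170, Bi 703.
So from lowest to highest: Al < Bi < Mg < As < Xe < F.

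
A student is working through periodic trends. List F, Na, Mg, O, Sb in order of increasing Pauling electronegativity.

Smaller atoms with higher effective nuclear charge are more electronegative.
Neither a single period nor a single group — weigh both effects.
Mg > Na: Mg lies to the right of Na in period 3, so the across-period effect alone puts Mg higher.
Sb > Mg: period and group pull opposite ways; the across-period shift dominates (2.05 vs 1.31).
O > Sb: both effects reinforce here, so O is clearly the higher of the two.
F > O: F lies to the right of O in period 2, so the across-period effect alone puts F higher.
For reference (Pauling): O 3.44, F 3.98, Na 0.93, Mg 1.31, Sb 2.05.
So from lowest to highest: Na < Mg < Sb < O < F.

Na, Mg, Sb, O, F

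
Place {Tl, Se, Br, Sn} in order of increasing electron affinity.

Tl, Sn, Se, Br

EA tends to increase across a period and decrease down a group, though the pattern is less regular than for IE or radius.
Here both period and group differ, so the two effects have to be weighed against each other.
Sn > Tl: relative to Tl, both the across-period and down-group shifts push Sn's electron affinity up.
Se > Sn: both effects reinforce here, so Se is clearly the higher of the two.
Br > Se: both are in period 4; the period trend gives Br the larger value.
Approximate values (kJ/mol): Se 195, Br 325, Sn 107, Tl 19.
So from lowest to highest: Tl < Sn < Se < Br.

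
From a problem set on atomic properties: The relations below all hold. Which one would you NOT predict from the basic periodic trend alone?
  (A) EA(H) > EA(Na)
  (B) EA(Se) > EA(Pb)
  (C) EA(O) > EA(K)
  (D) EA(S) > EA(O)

(D)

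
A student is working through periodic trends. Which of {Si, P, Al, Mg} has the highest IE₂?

P

The second ionization energy removes an electron from the +1 ion. For each element: Si⁺ still has 3 valence electrons; P⁺ still has 4 valence electrons; Al⁺ still has 2 valence electrons; Mg⁺ still has 1 valence electron.
All are still removing valence electrons, so compare the +1 ions as you would atoms: IE_2 generally rises across a period (higher Z_eff) and falls down a group (larger shell), subject to the usual subshell exceptions.
Valence configurations: Si⁺ [Ne]3s²3p¹, P⁺ [Ne]3s²3p², Al⁺ [Ne]3s², Mg⁺ [Ne]3s¹.
Si⁺ loses a lone 3p electron whereas Al⁺ must break into a filled 3s² pair, so IE_2(Al) > IE_2(Si) even though Si has the higher nuclear charge.
The numbers (kJ/mol): Si 1577, P 1907, Al 1817, Mg 1451.
Hence IE_2: Mg < Si < Al < P.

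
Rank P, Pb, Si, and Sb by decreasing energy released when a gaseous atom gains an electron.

Si > Sb > P > Pb

Si is in period 3, group 14; P is in period 3, group 15; Sb is in period 5, group 15; Pb is in period 6, group 14.
EA tends to increase across a period and decrease down a group, though the pattern is less regular than for IE or radius.
Here both period and group differ, so the two effects have to be weighed against each other.
P > Pb: both effects reinforce here, so P is clearly the higher of the two.
Sb > P: this pair runs against the simple trend — see the exception note.
Si > Sb: the two effects oppose for this pair; the down-group effect wins (134 vs 103 kJ/mol).
Note the exception: Sb has a higher electron affinity than P, contrary to the simple trend — both are half-filled np³, but the pairing/repulsion penalty for the added electron shrinks as the p orbitals become larger and more diffuse down the group, and for Sb that outweighs the weaker nuclear attraction.
Note the exception: Si has a higher electron affinity than P, contrary to the simple trend — adding an electron to P's half-filled 3p³ is unfavourable, so Si (3p²) has the more exothermic EA.
For reference (kJ/mol): Si 134, P 72, Sb 103, Pb 35.
So from highest to lowest: Si > Sb > P > Pb.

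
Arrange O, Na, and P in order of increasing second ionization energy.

P, O, Na

Consider each +1 ion: O⁺ still has 5 valence electrons; Na⁺ is the bare [Ne] core; P⁺ still has 4 valence electrons.
Breaking into a closed-shell core is much more expensive than removing a leftover valence electron — Na has the largest IE_2 here.
Valence configurations: O⁺ [He]2s²2p³, P⁺ [Ne]3s²3p².
The numbers (kJ/mol): O 3388, Na 4562, P 1907.
Putting it together, IE_2: P < O < Na.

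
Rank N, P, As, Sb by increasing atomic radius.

N < P < As < Sb

N is in period 2, group 15; P is in period 3, group 15; As is in period 4, group 15; Sb is in period 5, group 15.
Radius decreases left→right (rising Z_eff, same n) and increases top→bottom (higher n).
All are in group 15, so atomic radius increases down the group.
So from smallest to largest: N < P < As < Sb.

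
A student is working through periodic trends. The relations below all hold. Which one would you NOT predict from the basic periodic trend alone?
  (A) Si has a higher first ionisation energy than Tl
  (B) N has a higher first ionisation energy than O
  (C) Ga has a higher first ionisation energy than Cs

(B)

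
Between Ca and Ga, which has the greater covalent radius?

Ca

Ca is in period 4, group 2; Ga is in period 4, group 13.
Moving right in a period, electrons are added to the same shell under a stronger nuclear pull, so atoms get smaller; moving down, a new shell is opened and atoms get larger.
All lie in period 4, so atomic radius increases right to left.
So Ca has the greater covalent radius (Ca > Ga).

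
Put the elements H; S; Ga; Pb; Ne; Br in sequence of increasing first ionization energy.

Ga < Pb < S < Br < H < Ne

H is in period 1, group 1; Ne is in period 2, group 18; S is in period 3, group 16; Ga is in period 4, group 13; Br is in period 4, group 17; Pb is in period 6, group 14.
Removing the outermost electron gets harder across a period and easier down a group.
Here both period and group differ, so the two effects have to be weighed against each other.
Pb > Ga: period and group pull opposite ways; the across-period shift dominates (716 vs 579 kJ/mol).
S > Pb: both effects reinforce here, so S is clearly the higher of the two.
Br > S: the two effects oppose for this pair; the across-period effect wins (1140 vs 1000 kJ/mol).
H > Br: period and group pull opposite ways; the down-group shift dominates (1312 vs 1140 kJ/mol).
Ne > H: period and group pull opposite ways; the across-period shift dominates (2081 vs 1312 kJ/mol).
Tabulated first ionization energy (kJ/mol): H 1312, Ne 2081, S 1000, Ga 579, Br 1140, Pb 716.
So from lowest to highest: Ga < Pb < S < Br < H < Ne.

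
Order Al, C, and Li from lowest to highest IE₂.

Al < C < Li

IE_2 is the cost of taking one more electron from the +1 cation: Al⁺ still has 2 valence electrons; C⁺ still has 3 valence electrons; Li⁺ is the bare [He] core.
Breaking into a closed-shell core is much more expensive than removing a leftover valence electron — Li has the largest IE_2 here.
Valence configurations: Al⁺ [Ne]3s², C⁺ [He]2s²2p¹.
Approximate IE_2 values (kJ/mol): Al 1817, C 2353, Li 7298.
Hence IE_2: Al < C < Li.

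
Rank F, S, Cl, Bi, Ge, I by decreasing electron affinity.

F is in period 2, group 17; S is in period 3, group 16; Cl is in period 3, group 17; Ge is in period 4, group 14; I is in period 5, group 17; Bi is in period 6, group 15.
EA tends to increase across a period and decrease down a group, though the pattern is less regular than for IE or radius.
Here both period and group differ, so the two effects have to be weighed against each other.
Ge > Bi: the two effects oppose for this pair; the down-group effect wins (119 vs 91 kJ/mol).
S > Ge: both effects reinforce here, so S is clearly the higher of the two.
I > S: period and group pull opposite ways; the across-period shift dominates (295 vs 200 kJ/mol).
F > I: they share group 17; the group trend gives F the larger value.
Cl > F: this pair runs against the simple trend — see the exception note.
Note the exception: Cl has a higher electron affinity than F, contrary to the simple trend — F's small 2p subshell makes the incoming electron feel strong e⁻–e⁻ repulsion, so Cl actually releases more energy on gaining an electron.
Tabulated electron affinity (kJ/mol): F 328, S 200, Cl 349, Ge 119, I 295, Bi 91.
So from highest to lowest: Cl > F > I > S > Ge > Bi.

Cl > F > I > S > Ge > Bi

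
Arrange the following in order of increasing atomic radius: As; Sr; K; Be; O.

O, Be, As, Sr, K

Be is in period 2, group 2; O is in period 2, group 16; K is in period 4, group 1; As is in period 4, group 15; Sr is in period 5, group 2.
Across a period the added protons contract the valence shell; down a group each new principal shell makes the atom larger.
These span different periods and groups, so the two trends combine.
Be > O: both are in period 2; the period trend gives Be the larger value.
As > Be: period and group pull opposite ways; the down-group shift dominates (121 vs 102 pm).
Sr > As: both effects reinforce here, so Sr is clearly the larger of the two.
K > Sr: period and group pull opposite ways; the across-period shift dominates (196 vs 185 pm).
Approximate values (pm): Be 102, O 63, K 196, As 121, Sr 185.
So from smallest to largest: O < Be < As < Sr < K.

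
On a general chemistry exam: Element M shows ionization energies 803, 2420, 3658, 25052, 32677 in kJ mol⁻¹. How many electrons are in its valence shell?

3

Look for the largest jump between consecutive ionization energies: IE4/IE3 ≈ 6.8, far larger than any earlier ratio.
That jump marks the point where a core electron is being removed. So the atom has 3 valence electrons.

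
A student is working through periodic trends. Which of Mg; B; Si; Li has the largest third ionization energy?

Consider each +2 ion: Mg²⁺ is the bare [Ne] core; B²⁺ still has 1 valence electron; Si²⁺ still has 2 valence electrons; Li²⁺ is already 1 electron into the core.
Pulling an electron out of a noble-gas core costs far more than removing a remaining valence electron, so Mg and Li sit at the high end of IE_3.
Valence configurations: B²⁺ [He]2s¹, Si²⁺ [Ne]3s².
Tabulated IE_3 (kJ/mol): Mg 7733, B 3660, Si 3232, Li 11815.
So the third ionization energies run Si < B < Mg < Li.

Li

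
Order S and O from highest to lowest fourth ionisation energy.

O > S

IE_4 is the cost of taking one more electron from the +3 cation: S³⁺ still has 3 valence electrons; O³⁺ still has 3 valence electrons.
All are still removing valence electrons, so compare the +3 ions as you would atoms: IE_4 generally rises across a period (higher Z_eff) and falls down a group (larger shell), subject to the usual subshell exceptions.
Valence configurations: S³⁺ [Ne]3s²3p¹, O³⁺ [He]2s²2p¹.
Tabulated IE_4 (kJ/mol): S 4556, O 7469.
Hence IE_4: S < O.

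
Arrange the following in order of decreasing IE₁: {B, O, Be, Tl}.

Be is in period 2, group 2; B is in period 2, group 13; O is in period 2, group 16; Tl is in period 6, group 13.
Across a period the outer electron is held more tightly (higher IE₁); down a group it sits in a higher shell, more shielded, and comes off more easily.
These span different periods and groups, so the two trends combine.
B > Tl: B sits above Tl in group 13, so the down-group effect alone puts B higher.
Be > B: this pair runs against the simple trend — see the exception note.
O > Be: O lies to the right of Be in period 2, so the across-period effect alone puts O higher.
Note the exception: Be has a higher first ionization energy than B, contrary to the simple trend — removing B's lone 2p electron is easier than breaking Be's filled 2s².
Tabulated first ionization energy (kJ/mol): Be 900, B 801, O 1314, Tl 589.
So from highest to lowest: O > Be > B > Tl.

O > Be > B > Tl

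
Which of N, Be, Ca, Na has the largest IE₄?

Be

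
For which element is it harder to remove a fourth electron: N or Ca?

N

After 3 electrons have been removed, what remains? N³⁺ still has 2 valence electrons; Ca³⁺ is already 1 electron into the core.
Usually core removal costs more than valence removal, but here the competition is close: a tightly held n=2 valence electron can cost more to remove than an n=3 core electron, so the actual values have to decide it.
Tabulated IE_4 (kJ/mol): N 7475, Ca 6491.
Putting it together, IE_4: Ca < N.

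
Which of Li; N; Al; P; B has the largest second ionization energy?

The second ionization energy removes an electron from the +1 ion. For each element: Li⁺ is the bare [He] core; N⁺ still has 4 valence electrons; Al⁺ still has 2 valence electrons; P⁺ still has 4 valence electrons; B⁺ still has 2 valence electrons.
Core electrons are held far more tightly than valence electrons, so Li tops the IE_2 order.
Valence configurations: N⁺ [He]2s²2p², Al⁺ [Ne]3s², P⁺ [Ne]3s²3p², B⁺ [He]2s².
Tabulated IE_2 (kJ/mol): Li 7298, N 2856, Al 1817, P 1907, B 2427.
Hence IE_2: Al < P < B < N < Li.

Li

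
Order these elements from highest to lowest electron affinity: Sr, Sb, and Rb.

Sb > Rb > Sr

Rb is in period 5, group 1; Sr is in period 5, group 2; Sb is in period 5, group 15.
Atoms with high Z_eff and room in the valence shell (especially the halogens) have the most exothermic electron affinities.
All lie in period 5; the across-period trend (electron affinity increases left to right) applies, with the exception below.
Note the exception: Rb has a higher electron affinity than Sr, contrary to the simple trend — adding an electron to Sr (ns²) has to open a new, higher-energy np subshell, which is unfavourable.
Approximate values (kJ/mol): Rb 47, Sr 5, Sb 103.
So from highest to lowest: Sb > Rb > Sr.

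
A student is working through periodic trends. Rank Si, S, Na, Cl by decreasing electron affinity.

Na is in period 3, group 1; Si is in period 3, group 14; S is in period 3, group 16; Cl is in period 3, group 17.
Adding an electron releases more energy for atoms nearer the top right (short of the noble gases).
All lie in period 3, so electron affinity increases left to right.
So from highest to lowest: Cl > S > Si > Na.

Cl, S, Si, Na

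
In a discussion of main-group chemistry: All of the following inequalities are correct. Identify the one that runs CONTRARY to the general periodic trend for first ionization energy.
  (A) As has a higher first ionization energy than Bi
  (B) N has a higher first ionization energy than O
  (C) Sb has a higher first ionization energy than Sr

The general trend: first ionization energy increases across a period and decreases down a group.
(A) As (period 4, group 15) vs Bi (period 6, group 15): the stated order agrees with the simple trend.
(B) N (period 2, group 15) vs O (period 2, group 16): the stated order contradicts the simple trend.
(C) Sb (period 5, group 15) vs Sr (period 5, group 2): the stated order agrees with the simple trend.
The exception is (B): pairing an electron in O's 2p⁴ costs repulsion energy, so O ionizes more easily than half-filled N (2p³).

(B)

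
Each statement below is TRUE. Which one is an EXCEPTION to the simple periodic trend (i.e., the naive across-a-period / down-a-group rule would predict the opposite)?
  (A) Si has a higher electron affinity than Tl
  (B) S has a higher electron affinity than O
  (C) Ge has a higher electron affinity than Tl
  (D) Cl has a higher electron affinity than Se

The general trend: electron affinity increases across a period and decreases down a group.
(A) Si (period 3, group 14) vs Tl (period 6, group 13): the stated order agrees with the simple trend.
(B) S (period 3, group 16) vs O (period 2, group 16): the stated order contradicts the simple trend.
(C) Ge (period 4, group 14) vs Tl (period 6, group 13): the stated order agrees with the simple trend.
(D) Cl (period 3, group 17) vs Se (period 4, group 16): the stated order agrees with the simple trend.
The exception is (B): the compact 2p subshell of O repels the added electron more than S's larger 3p does.

(B)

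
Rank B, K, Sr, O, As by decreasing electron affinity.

O > As > K > B > Sr

B is in period 2, group 13; O is in period 2, group 16; K is in period 4, group 1; As is in period 4, group 15; Sr is in period 5, group 2.
EA tends to increase across a period and decrease down a group, though the pattern is less regular than for IE or radius.
Here both period and group differ, so the two effects have to be weighed against each other.
B > Sr: both effects reinforce here, so B is clearly the higher of the two.
K > B: this pair runs against the simple trend — see the exception note.
As > K: As lies to the right of K in period 4, so the across-period effect alone puts As higher.
O > As: relative to As, both the across-period and down-group shifts push O's electron affinity up.
Note the exception: K has a higher electron affinity than B, contrary to the simple trend — B's ns²np¹ configuration gives only a small electron affinity — the sparsely filled np subshell binds an added electron weakly.
Approximate values (kJ/mol): B 27, O 141, K 48, As 78, Sr 5.
So from highest to lowest: O > As > K > B > Sr.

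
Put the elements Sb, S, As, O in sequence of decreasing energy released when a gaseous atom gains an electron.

S > O > Sb > As

Adding an electron releases more energy for atoms nearer the top right (short of the noble gases).
Neither a single period nor a single group — weigh both effects.
Sb > As: this pair runs against the simple trend — see the exception note.
O > Sb: both effects reinforce here, so O is clearly the higher of the two.
S > O: this pair runs against the simple trend — see the exception note.
Note the exception: Sb has a higher electron affinity than As, contrary to the simple trend — both are half-filled np³, but the pairing/repulsion penalty for the added electron shrinks as the p orbitals become larger and more diffuse down the group, and for Sb that outweighs the weaker nuclear attraction.
Note the exception: S has a higher electron affinity than O, contrary to the simple trend — the compact 2p subshell of O repels the added electron more than S's larger 3p does.
Approximate values (kJ/mol): O 141, S 200, As 78, Sb 103.
So from highest to lowest: S > O > Sb > As.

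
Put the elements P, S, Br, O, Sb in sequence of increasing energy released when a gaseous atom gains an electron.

P < Sb < O < S < Br

O is in period 2, group 16; P is in period 3, group 15; S is in period 3, group 16; Br is in period 4, group 17; Sb is in period 5, group 15.
Atoms with high Z_eff and room in the valence shell (especially the halogens) have the most exothermic electron affinities.
These span different periods and groups, so the two trends combine.
Sb > P: this pair runs against the simple trend — see the exception note.
O > Sb: both effects reinforce here, so O is clearly the higher of the two.
S > O: this pair runs against the simple trend — see the exception note.
Br > S: period and group pull opposite ways; the across-period shift dominates (325 vs 200 kJ/mol).
Note the exception: Sb has a higher electron affinity than P, contrary to the simple trend — both are half-filled np³, but the pairing/repulsion penalty for the added electron shrinks as the p orbitals become larger and more diffuse down the group, and for Sb that outweighs the weaker nuclear attraction.
Note the exception: S has a higher electron affinity than O, contrary to the simple trend — the compact 2p subshell of O repels the added electron more than S's larger 3p does.
For reference (kJ/mol): O 141, P 72, S 200, Br 325, Sb 103.
So from lowest to highest: P < Sb < O < S < Br.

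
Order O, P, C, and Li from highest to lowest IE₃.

The third ionization energy removes an electron from the +2 ion. For each element: O²⁺ still has 4 valence electrons; P²⁺ still has 3 valence electrons; C²⁺ still has 2 valence electrons; Li²⁺ is already 1 electron into the core.
Core electrons are held far more tightly than valence electrons, so Li tops the IE_3 order.
Valence configurations: O²⁺ [He]2s²2p², P²⁺ [Ne]3s²3p¹, C²⁺ [He]2s².
Tabulated IE_3 (kJ/mol): O 5300, P 2914, C 4620, Li 11815.
Putting it together, IE_3: P < C < O < Li.

Li, O, C, P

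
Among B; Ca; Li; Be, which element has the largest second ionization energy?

Consider each +1 ion: B⁺ still has 2 valence electrons; Ca⁺ still has 1 valence electron; Li⁺ is the bare [He] core; Be⁺ still has 1 valence electron.
Pulling an electron out of a noble-gas core costs far more than removing a remaining valence electron, so Li sits at the high end of IE_2.
Valence configurations: B⁺ [He]2s², Ca⁺ [Ar]4s¹, Be⁺ [He]2s¹.
Tabulated IE_2 (kJ/mol): B 2427, Ca 1145, Li 7298, Be 1757.
Hence IE_2: Ca < Be < B < Li.

Li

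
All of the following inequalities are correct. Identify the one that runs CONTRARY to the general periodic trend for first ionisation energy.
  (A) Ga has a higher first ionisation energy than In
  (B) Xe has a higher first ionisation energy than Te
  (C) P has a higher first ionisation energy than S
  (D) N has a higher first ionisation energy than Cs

(C)

The general trend: first ionisation energy increases across a period and decreases down a group.
(A) Ga (period 4, group 13) vs In (period 5, group 13): the stated order agrees with the simple trend.
(B) Xe (period 5, group 18) vs Te (period 5, group 16): the stated order agrees with the simple trend.
(C) P (period 3, group 15) vs S (period 3, group 16): the stated order contradicts the simple trend.
(D) N (period 2, group 15) vs Cs (period 6, group 1): the stated order agrees with the simple trend.
The exception is (C): S (3p⁴) ionizes more easily than half-filled P (3p³) because the paired 3p electron in S is pushed out by e⁻–e⁻ repulsion.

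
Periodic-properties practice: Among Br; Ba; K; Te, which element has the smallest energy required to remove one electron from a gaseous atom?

K

K is in period 4, group 1; Br is in period 4, group 17; Te is in period 5, group 16; Ba is in period 6, group 2.
First ionization energy rises across a period (greater Z_eff holds electrons more tightly) and falls down a group (valence electrons are farther from the nucleus).
These span different periods and groups, so the two trends combine.
Ba > K: the two effects oppose for this pair; the across-period effect wins (503 vs 419 kJ/mol).
Te > Ba: relative to Ba, both the across-period and down-group shifts push Te's first ionization energy up.
Br > Te: both effects reinforce here, so Br is clearly the higher of the two.
Tabulated first ionization energy (kJ/mol): K 419, Br 1140, Te 869, Ba 503.
The smallest energy required to remove one electron from a gaseous atom among these belongs to K.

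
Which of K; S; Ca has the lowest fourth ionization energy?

S

IE_4 is the cost of taking one more electron from the +3 cation: K³⁺ is already 2 electrons into the core; S³⁺ still has 3 valence electrons; Ca³⁺ is already 1 electron into the core.
Breaking into a closed-shell core is much more expensive than removing a leftover valence electron — K and Ca have the largest IE_4 here.
Tabulated IE_4 (kJ/mol): K 5877, S 4556, Ca 6491.
So the fourth ionization energies run S < K < Ca.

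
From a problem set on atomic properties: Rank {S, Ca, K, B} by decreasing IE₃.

Ca, K, B, S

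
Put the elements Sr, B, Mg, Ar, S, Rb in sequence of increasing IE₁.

Across a period the outer electron is held more tightly (higher IE₁); down a group it sits in a higher shell, more shielded, and comes off more easily.
Here both period and group differ, so the two effects have to be weighed against each other.
Sr > Rb: Sr lies to the right of Rb in period 5, so the across-period effect alone puts Sr higher.
Mg > Sr: they share group 2; the group trend gives Mg the larger value.
B > Mg: relative to Mg, both the across-period and down-group shifts push B's first ionization energy up.
S > B: the two effects oppose for this pair; the across-period effect wins (1000 vs 801 kJ/mol).
Ar > S: both are in period 3; the period trend gives Ar the larger value.
Tabulated first ionization energy (kJ/mol): B 801, Mg 738, S 1000, Ar 1521, Rb 403, Sr 550.
So from lowest to highest: Rb < Sr < Mg < B < S < Ar.

Rb < Sr < Mg < B < S < Ar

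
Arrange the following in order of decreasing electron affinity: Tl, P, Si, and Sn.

Adding an electron releases more energy for atoms nearer the top right (short of the noble gases).
Neither a single period nor a single group — weigh both effects.
P > Tl: relative to Tl, both the across-period and down-group shifts push P's electron affinity up.
Sn > P: this pair runs against the simple trend — see the exception note.
Si > Sn: they share group 14; the group trend gives Si the larger value.
Note the exception: Sn has a higher electron affinity than P, contrary to the simple trend — adding an electron to P's half-filled np³ subshell costs electron-pairing energy.
Note the exception: Si has a higher electron affinity than P, contrary to the simple trend — adding an electron to P's half-filled 3p³ is unfavourable, so Si (3p²) has the more exothermic EA.
For reference (kJ/mol): Si 134, P 72, Sn 107, Tl 19.
So from highest to lowest: Si > Sn > P > Tl.

Si > Sn > P > Tl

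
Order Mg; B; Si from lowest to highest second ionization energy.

Mg, Si, B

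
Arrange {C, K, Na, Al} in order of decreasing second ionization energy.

The second ionization energy removes an electron from the +1 ion. For each element: C⁺ still has 3 valence electrons; K⁺ is the bare [Ar] core; Na⁺ is the bare [Ne] core; Al⁺ still has 2 valence electrons.
Core electrons are held far more tightly than valence electrons, so K and Na top the IE_2 order.
Valence configurations: C⁺ [He]2s²2p¹, Al⁺ [Ne]3s².
Tabulated IE_2 (kJ/mol): C 2353, K 3052, Na 4562, Al 1817.
Putting it together, IE_2: Al < C < K < Na.

Na > K > C > Al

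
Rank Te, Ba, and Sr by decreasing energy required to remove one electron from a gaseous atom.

Sr is in period 5, group 2; Te is in period 5, group 16; Ba is in period 6, group 2.
Across a period the outer electron is held more tightly (higher IE₁); down a group it sits in a higher shell, more shielded, and comes off more easily.
These span different periods and groups, so the two trends combine.
Sr > Ba: they share group 2; the group trend gives Sr the larger value.
Te > Sr: both are in period 5; the period trend gives Te the larger value.
Tabulated first ionization energy (kJ/mol): Sr 550, Te 869, Ba 503.
So from highest to lowest: Te > Sr > Ba.

Te > Sr > Ba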